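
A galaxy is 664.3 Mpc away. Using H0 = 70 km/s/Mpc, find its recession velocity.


v = H0 * d = 70 * 664.3 = 46501.0

46501.0 km/s


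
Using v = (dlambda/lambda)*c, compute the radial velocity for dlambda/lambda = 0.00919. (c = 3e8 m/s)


v = (dlambda/lambda) * c = 0.00919 * 3e8 = 2.757e+06

2.757e+06 m/s


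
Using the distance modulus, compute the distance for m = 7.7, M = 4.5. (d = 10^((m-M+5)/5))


d = 10^((m - M + 5)/5) = 10^((7.7 - 4.5 + 5)/5) = 43.6516

43.6516 pc


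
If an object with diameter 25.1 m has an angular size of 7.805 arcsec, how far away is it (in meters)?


D = size / theta_rad, theta_rad = 7.805 * pi/(180*3600) = 3.784e-05, D = 663324.3609

663324.3609 m


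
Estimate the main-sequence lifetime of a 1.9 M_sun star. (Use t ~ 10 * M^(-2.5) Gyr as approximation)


t = 10 * M^(-2.5) = 10 * 1.9^(-2.5) = 2.0096

2.0096 Gyr


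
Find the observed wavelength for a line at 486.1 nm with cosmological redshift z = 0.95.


lam_obs = lam_emit * (1 + z) = 486.1 * (1 + 0.95) = 947.895

947.895 nm


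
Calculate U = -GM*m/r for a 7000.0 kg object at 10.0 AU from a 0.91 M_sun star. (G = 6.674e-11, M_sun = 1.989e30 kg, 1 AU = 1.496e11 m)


M = 0.91 * 1.989e30 kg = 1.80999e+30 kg; r = 10.0 AU * 1.496e11 m/AU = 1.496e+12 m. U = -GM*m/r = -(6.674e-11 * 1.80999e+30 * 7000.0) / 1.496e+12 = -5.652e+11

-5.652e+11 J


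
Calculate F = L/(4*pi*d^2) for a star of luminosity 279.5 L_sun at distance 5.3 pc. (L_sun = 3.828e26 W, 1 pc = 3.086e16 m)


F = L / (4*pi*d^2) = 1.070e+29 / (4*pi*(1.636e+17)^2) = 3.183e-07

3.183e-07 W/m^2


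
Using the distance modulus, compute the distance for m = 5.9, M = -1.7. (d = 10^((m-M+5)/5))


d = 10^((m - M + 5)/5) = 10^((5.9 - -1.7 + 5)/5) = 331.1311

331.1311 pc


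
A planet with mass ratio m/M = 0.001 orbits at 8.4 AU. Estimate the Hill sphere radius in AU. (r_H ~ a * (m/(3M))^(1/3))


r_H = a * (m/3M)^(1/3) = 8.4 * (0.001/3)^(1/3) = 0.5824

0.5824 AU


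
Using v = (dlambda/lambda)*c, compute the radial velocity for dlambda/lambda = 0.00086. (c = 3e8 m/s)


v = (dlambda/lambda) * c = 0.00086 * 3e8 = 258000.0

258000.0 m/s


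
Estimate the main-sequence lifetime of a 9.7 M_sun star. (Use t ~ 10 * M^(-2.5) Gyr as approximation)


t = 10 * M^(-2.5) = 10 * 9.7^(-2.5) = 0.0341

0.0341 Gyr


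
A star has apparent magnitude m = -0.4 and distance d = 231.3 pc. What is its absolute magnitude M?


M = m - 5*log10(d) + 5 = -0.4 - 5*log10(231.3) + 5 = -7.2209

-7.2209


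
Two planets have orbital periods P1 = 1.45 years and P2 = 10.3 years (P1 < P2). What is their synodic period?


1/P_syn = |1/P1 - 1/P2| = |1/1.45 - 1/10.3| => P_syn = 1.6876

1.6876 years


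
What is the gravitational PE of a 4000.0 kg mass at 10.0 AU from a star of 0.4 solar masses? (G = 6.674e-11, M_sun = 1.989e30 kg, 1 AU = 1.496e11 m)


M = 0.4 * 1.989e30 kg = 7.956e+29 kg; r = 10.0 AU * 1.496e11 m/AU = 1.496e+12 m. U = -GM*m/r = -(6.674e-11 * 7.956e+29 * 4000.0) / 1.496e+12 = -1.420e+11

-1.420e+11 J


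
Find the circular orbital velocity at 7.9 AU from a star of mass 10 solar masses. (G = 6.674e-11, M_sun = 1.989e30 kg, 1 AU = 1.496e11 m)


v = sqrt(GM/r) = sqrt(6.674e-11 * 1.989e+31 / 1.182e+12) = 33514.377

33514.377 m/s


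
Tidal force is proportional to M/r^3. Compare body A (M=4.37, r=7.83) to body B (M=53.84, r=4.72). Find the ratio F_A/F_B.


Ratio = (M1/r1^3) / (M2/r2^3) = (4.37/7.83^3) / (53.84/4.72^3) = 0.0178

0.0178


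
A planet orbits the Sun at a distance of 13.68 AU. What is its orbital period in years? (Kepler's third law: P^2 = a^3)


P = a^(3/2) = 13.68^1.5 = 50.5975

50.5975 years


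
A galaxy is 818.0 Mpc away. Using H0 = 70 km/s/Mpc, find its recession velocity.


v = H0 * d = 70 * 818.0 = 57260.0

57260.0 km/s


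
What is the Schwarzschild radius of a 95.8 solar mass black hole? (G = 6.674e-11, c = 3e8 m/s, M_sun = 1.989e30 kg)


M = 95.8 * 1.989e30 kg = 1.905462e+32 kg. rs = 2GM/c^2 = 2 * 6.674e-11 * 1.905462e+32 / (3e8)^2 = 282601.1864

282601.1864 m


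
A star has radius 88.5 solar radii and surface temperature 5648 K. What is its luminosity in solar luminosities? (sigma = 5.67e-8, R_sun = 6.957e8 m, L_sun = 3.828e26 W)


R = 88.5 * 6.957e8 m = 6.156945e+10 m. L = 4*pi*R^2*sigma*T^4 = 4*pi*(6.156945e+10)^2 * 5.67e-8 * 5648^4 = 2.748541022e+30 W. L/L_sun = 2.748541022e+30 / 3.828e26 = 7180.0967

7180.0967 L_sun


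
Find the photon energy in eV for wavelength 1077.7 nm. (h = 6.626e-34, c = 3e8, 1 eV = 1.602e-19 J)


E = hc/lambda = 6.626e-34 * 3e8 / 1.078e-06 = 1.844e-19 J = 1.1514 eV

1.1514 eV


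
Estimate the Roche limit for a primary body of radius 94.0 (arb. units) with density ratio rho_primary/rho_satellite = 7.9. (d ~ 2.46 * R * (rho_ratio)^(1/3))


d_Roche = 2.46 * 94.0 * 7.9^(1/3) = 460.5449

460.5449


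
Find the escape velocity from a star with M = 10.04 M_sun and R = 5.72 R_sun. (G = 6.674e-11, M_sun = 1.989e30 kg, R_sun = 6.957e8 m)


M = 10.04 * 1.989e30 kg = 1.996956e+31 kg; R = 5.72 * 6.957e8 m = 3.979404e+09 m. v_esc = sqrt(2GM/R) = sqrt(2 * 6.674e-11 * 1.996956e+31 / 3.979404e+09) = 818433.3744

818433.3744 m/s


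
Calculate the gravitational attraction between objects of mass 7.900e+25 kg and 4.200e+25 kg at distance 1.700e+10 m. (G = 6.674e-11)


F = G*m1*m2/r^2 = 6.674e-11 * 7.900e+25 * 4.200e+25 / (1.700e+10)^2 = 6.674e-11 * 3.318e+51 / 2.890e+20 = 7.662e+20

7.662e+20 N


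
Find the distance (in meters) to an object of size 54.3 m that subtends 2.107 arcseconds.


D = size / theta_rad, theta_rad = 2.107 * pi/(180*3600) = 1.022e-05, D = 5.316e+06

5.316e+06 m


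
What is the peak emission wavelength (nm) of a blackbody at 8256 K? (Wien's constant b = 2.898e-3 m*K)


lam_max = b / T = 2.898e-3 / 8256 = 3.510e-07 m = 351.0174 nm

351.0174 nm


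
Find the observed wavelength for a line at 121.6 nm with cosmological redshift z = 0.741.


lam_obs = lam_emit * (1 + z) = 121.6 * (1 + 0.741) = 211.7056

211.7056 nm


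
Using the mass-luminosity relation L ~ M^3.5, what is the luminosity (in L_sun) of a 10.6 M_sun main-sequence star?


L/L_sun = (M/M_sun)^3.5 = 10.6^3.5 = 3877.6672

3877.6672 L_sun


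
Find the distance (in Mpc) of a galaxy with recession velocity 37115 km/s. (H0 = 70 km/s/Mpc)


d = v / H0 = 37115 / 70 = 530.2143

530.2143 Mpc


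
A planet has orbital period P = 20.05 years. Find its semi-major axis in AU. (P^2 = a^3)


a = P^(2/3) = 20.05^(2/3) = 7.3803

7.3803 AU


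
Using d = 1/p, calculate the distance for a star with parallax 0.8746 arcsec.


d = 1/p = 1/0.8746 = 1.1434

1.1434 pc


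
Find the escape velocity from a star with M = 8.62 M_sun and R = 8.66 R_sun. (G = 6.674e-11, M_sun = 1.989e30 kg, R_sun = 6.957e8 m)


M = 8.62 * 1.989e30 kg = 1.714518e+31 kg; R = 8.66 * 6.957e8 m = 6.024762e+09 m. v_esc = sqrt(2GM/R) = sqrt(2 * 6.674e-11 * 1.714518e+31 / 6.024762e+09) = 616324.1363

616324.1363 m/s


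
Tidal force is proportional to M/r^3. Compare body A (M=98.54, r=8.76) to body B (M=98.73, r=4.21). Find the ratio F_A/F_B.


Ratio = (M1/r1^3) / (M2/r2^3) = (98.54/8.76^3) / (98.73/4.21^3) = 0.1108

0.1108


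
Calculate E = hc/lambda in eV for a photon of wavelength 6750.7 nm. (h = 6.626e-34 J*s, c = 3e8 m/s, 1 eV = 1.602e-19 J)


E = hc/lambda = 6.626e-34 * 3e8 / 6.751e-06 = 2.945e-20 J = 0.1838 eV

0.1838 eV


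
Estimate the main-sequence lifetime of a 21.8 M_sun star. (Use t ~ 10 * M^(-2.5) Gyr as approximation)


t = 10 * M^(-2.5) = 10 * 21.8^(-2.5) = 0.0045

0.0045 Gyr


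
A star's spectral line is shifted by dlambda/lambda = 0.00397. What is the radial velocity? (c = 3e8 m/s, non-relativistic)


v = (dlambda/lambda) * c = 0.00397 * 3e8 = 1.191e+06

1.191e+06 m/s


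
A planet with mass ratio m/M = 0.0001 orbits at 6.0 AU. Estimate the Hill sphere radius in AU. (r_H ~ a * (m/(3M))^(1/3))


r_H = a * (m/3M)^(1/3) = 6.0 * (0.0001/3)^(1/3) = 0.1931

0.1931 AU


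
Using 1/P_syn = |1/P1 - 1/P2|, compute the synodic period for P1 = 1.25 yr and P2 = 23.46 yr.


1/P_syn = |1/P1 - 1/P2| = |1/1.25 - 1/23.46| => P_syn = 1.3204

1.3204 years


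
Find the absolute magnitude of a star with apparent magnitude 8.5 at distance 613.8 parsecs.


M = m - 5*log10(d) + 5 = 8.5 - 5*log10(613.8) + 5 = -0.4401

-0.4401


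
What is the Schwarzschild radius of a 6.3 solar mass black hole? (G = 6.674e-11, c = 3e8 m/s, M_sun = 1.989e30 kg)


M = 6.3 * 1.989e30 kg = 1.25307e+31 kg. rs = 2GM/c^2 = 2 * 6.674e-11 * 1.25307e+31 / (3e8)^2 = 18584.4204

18584.4204 m


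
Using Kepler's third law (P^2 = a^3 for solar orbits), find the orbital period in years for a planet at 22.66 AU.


P = a^(3/2) = 22.66^1.5 = 107.8673

107.8673 years


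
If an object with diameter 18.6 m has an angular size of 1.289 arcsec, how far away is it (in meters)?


D = size / theta_rad, theta_rad = 1.289 * pi/(180*3600) = 6.249e-06, D = 2.976e+06

2.976e+06 m


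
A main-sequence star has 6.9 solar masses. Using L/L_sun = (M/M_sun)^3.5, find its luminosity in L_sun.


L/L_sun = (M/M_sun)^3.5 = 6.9^3.5 = 862.9225

862.9225 L_sun


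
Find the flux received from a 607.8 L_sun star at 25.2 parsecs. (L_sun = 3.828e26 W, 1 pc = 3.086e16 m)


F = L / (4*pi*d^2) = 2.327e+29 / (4*pi*(7.777e+17)^2) = 3.061e-08

3.061e-08 W/m^2


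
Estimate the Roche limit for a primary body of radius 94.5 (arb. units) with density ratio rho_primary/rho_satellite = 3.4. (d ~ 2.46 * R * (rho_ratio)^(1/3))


d_Roche = 2.46 * 94.5 * 3.4^(1/3) = 349.5639

349.5639


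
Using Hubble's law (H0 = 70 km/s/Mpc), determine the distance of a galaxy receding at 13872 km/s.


d = v / H0 = 13872 / 70 = 198.1714

198.1714 Mpc


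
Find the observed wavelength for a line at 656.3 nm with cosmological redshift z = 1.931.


lam_obs = lam_emit * (1 + z) = 656.3 * (1 + 1.931) = 1923.6153

1923.6153 nm


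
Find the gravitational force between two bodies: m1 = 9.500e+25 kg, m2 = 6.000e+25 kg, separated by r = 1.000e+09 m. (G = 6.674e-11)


F = G*m1*m2/r^2 = 6.674e-11 * 9.500e+25 * 6.000e+25 / (1.000e+09)^2 = 6.674e-11 * 5.700e+51 / 1.000e+18 = 3.804e+23

3.804e+23 N


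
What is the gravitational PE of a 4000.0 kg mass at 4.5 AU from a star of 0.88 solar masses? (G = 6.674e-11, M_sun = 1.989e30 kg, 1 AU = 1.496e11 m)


M = 0.88 * 1.989e30 kg = 1.75032e+30 kg; r = 4.5 AU * 1.496e11 m/AU = 6.732e+11 m. U = -GM*m/r = -(6.674e-11 * 1.75032e+30 * 4000.0) / 6.732e+11 = -6.941e+11

-6.941e+11 J


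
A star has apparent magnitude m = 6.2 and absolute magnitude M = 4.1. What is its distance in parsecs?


d = 10^((m - M + 5)/5) = 10^((6.2 - 4.1 + 5)/5) = 26.3027

26.3027 pc


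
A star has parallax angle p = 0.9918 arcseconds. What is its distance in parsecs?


d = 1/p = 1/0.9918 = 1.0083

1.0083 pc


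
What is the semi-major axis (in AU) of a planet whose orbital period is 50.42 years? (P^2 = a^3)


a = P^(2/3) = 50.42^(2/3) = 13.648

13.648 AU


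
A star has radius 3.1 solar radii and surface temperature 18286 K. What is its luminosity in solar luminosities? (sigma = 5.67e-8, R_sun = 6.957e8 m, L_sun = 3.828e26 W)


R = 3.1 * 6.957e8 m = 2.15667e+09 m. L = 4*pi*R^2*sigma*T^4 = 4*pi*(2.15667e+09)^2 * 5.67e-8 * 18286^4 = 3.705400698e+29 W. L/L_sun = 3.705400698e+29 / 3.828e26 = 967.973

967.973 L_sun


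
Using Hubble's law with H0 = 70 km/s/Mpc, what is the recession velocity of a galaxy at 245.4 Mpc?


v = H0 * d = 70 * 245.4 = 17178.0

17178.0 km/s


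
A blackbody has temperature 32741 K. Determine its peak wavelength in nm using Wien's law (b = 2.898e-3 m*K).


lam_max = b / T = 2.898e-3 / 32741 = 8.851e-08 m = 88.5129 nm

88.5129 nm


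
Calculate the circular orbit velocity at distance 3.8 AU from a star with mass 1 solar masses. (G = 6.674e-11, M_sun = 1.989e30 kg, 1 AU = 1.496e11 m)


v = sqrt(GM/r) = sqrt(6.674e-11 * 1.989e+30 / 5.685e+11) = 15281.0395

15281.0395 m/s


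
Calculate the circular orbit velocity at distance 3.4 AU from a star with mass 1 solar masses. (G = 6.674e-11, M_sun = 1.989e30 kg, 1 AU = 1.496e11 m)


v = sqrt(GM/r) = sqrt(6.674e-11 * 1.989e+30 / 5.086e+11) = 16154.9358

16154.9358 m/s


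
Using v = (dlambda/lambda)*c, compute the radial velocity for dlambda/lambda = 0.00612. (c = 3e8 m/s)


v = (dlambda/lambda) * c = 0.00612 * 3e8 = 1.836e+06

1.836e+06 m/s


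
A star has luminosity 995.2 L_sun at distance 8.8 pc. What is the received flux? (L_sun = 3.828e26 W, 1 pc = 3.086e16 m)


F = L / (4*pi*d^2) = 3.810e+29 / (4*pi*(2.716e+17)^2) = 4.111e-07

4.111e-07 W/m^2


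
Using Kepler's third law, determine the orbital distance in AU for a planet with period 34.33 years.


a = P^(2/3) = 34.33^(2/3) = 10.5629

10.5629 AU


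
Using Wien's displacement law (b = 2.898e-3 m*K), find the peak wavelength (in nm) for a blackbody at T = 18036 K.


lam_max = b / T = 2.898e-3 / 18036 = 1.607e-07 m = 160.6786 nm

160.6786 nm


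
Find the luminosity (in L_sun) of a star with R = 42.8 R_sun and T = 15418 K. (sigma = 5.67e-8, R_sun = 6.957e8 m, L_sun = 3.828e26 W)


R = 42.8 * 6.957e8 m = 2.977596e+10 m. L = 4*pi*R^2*sigma*T^4 = 4*pi*(2.977596e+10)^2 * 5.67e-8 * 15418^4 = 3.569740389e+31 W. L/L_sun = 3.569740389e+31 / 3.828e26 = 93253.4062

93253.4062 L_sun


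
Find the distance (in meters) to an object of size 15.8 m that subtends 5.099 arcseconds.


D = size / theta_rad, theta_rad = 5.099 * pi/(180*3600) = 2.472e-05, D = 639141.7805

639141.7805 m


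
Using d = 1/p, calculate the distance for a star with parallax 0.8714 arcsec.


d = 1/p = 1/0.8714 = 1.1476

1.1476 pc


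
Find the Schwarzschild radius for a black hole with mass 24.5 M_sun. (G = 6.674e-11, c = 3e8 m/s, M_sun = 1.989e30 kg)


M = 24.5 * 1.989e30 kg = 4.87305e+31 kg. rs = 2GM/c^2 = 2 * 6.674e-11 * 4.87305e+31 / (3e8)^2 = 72272.746

72272.746 m


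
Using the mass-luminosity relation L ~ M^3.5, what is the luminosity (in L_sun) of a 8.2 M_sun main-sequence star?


L/L_sun = (M/M_sun)^3.5 = 8.2^3.5 = 1578.8777

1578.8777 L_sun


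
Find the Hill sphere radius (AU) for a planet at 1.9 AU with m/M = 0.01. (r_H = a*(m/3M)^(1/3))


r_H = a * (m/3M)^(1/3) = 1.9 * (0.01/3)^(1/3) = 0.2838

0.2838 AU


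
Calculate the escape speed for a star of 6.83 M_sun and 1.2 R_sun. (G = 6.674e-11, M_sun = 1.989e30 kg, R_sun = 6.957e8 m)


M = 6.83 * 1.989e30 kg = 1.358487e+31 kg; R = 1.2 * 6.957e8 m = 8.3484e+08 m. v_esc = sqrt(2GM/R) = sqrt(2 * 6.674e-11 * 1.358487e+31 / 8.3484e+08) = 1.474e+06

1.474e+06 m/s


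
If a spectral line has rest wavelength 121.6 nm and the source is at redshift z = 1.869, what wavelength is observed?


lam_obs = lam_emit * (1 + z) = 121.6 * (1 + 1.869) = 348.8704

348.8704 nm


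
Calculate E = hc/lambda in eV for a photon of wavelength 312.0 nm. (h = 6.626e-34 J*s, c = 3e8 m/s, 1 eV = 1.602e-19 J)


E = hc/lambda = 6.626e-34 * 3e8 / 3.120e-07 = 6.371e-19 J = 3.977 eV

3.977 eV


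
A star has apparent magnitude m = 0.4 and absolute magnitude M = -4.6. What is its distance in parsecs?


d = 10^((m - M + 5)/5) = 10^((0.4 - -4.6 + 5)/5) = 100.0

100.0 pc


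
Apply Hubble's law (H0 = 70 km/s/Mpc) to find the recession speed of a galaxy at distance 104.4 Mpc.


v = H0 * d = 70 * 104.4 = 7308.0

7308.0 km/s


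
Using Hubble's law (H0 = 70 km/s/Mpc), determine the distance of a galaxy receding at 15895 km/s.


d = v / H0 = 15895 / 70 = 227.0714

227.0714 Mpc


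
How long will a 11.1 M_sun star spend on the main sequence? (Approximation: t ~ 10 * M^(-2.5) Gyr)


t = 10 * M^(-2.5) = 10 * 11.1^(-2.5) = 0.0244

0.0244 Gyr


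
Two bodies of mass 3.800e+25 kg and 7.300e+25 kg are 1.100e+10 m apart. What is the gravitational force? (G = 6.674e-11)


F = G*m1*m2/r^2 = 6.674e-11 * 3.800e+25 * 7.300e+25 / (1.100e+10)^2 = 6.674e-11 * 2.774e+51 / 1.210e+20 = 1.530e+21

1.530e+21 N


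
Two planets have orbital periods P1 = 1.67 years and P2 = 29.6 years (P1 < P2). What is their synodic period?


1/P_syn = |1/P1 - 1/P2| = |1/1.67 - 1/29.6| => P_syn = 1.7699

1.7699 years


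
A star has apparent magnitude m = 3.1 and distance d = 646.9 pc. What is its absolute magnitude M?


M = m - 5*log10(d) + 5 = 3.1 - 5*log10(646.9) + 5 = -5.9542

-5.9542


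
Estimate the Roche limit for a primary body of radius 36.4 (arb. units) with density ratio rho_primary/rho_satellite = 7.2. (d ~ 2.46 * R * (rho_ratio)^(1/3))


d_Roche = 2.46 * 36.4 * 7.2^(1/3) = 172.9076

172.9076


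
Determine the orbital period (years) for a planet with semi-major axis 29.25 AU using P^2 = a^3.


P = a^(3/2) = 29.25^1.5 = 158.1936

158.1936 years


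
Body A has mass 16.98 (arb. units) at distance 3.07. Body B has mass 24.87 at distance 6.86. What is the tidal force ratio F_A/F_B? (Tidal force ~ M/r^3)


Ratio = (M1/r1^3) / (M2/r2^3) = (16.98/3.07^3) / (24.87/6.86^3) = 7.6176

7.6176


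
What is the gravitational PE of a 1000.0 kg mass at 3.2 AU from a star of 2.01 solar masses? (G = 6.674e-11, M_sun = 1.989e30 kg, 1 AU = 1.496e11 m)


M = 2.01 * 1.989e30 kg = 3.99789e+30 kg; r = 3.2 AU * 1.496e11 m/AU = 4.7872e+11 m. U = -GM*m/r = -(6.674e-11 * 3.99789e+30 * 1000.0) / 4.7872e+11 = -5.574e+11

-5.574e+11 J


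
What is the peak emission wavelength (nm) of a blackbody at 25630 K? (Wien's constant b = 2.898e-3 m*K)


lam_max = b / T = 2.898e-3 / 25630 = 1.131e-07 m = 113.0706 nm

113.0706 nm


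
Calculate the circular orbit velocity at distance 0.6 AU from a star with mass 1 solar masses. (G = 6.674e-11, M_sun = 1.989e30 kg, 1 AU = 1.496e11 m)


v = sqrt(GM/r) = sqrt(6.674e-11 * 1.989e+30 / 8.976e+10) = 38456.4393

38456.4393 m/s


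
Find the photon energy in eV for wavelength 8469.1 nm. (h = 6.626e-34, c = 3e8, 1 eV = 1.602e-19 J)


E = hc/lambda = 6.626e-34 * 3e8 / 8.469e-06 = 2.347e-20 J = 0.1465 eV

0.1465 eV


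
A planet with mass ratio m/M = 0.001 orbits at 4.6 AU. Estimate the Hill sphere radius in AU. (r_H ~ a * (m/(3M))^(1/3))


r_H = a * (m/3M)^(1/3) = 4.6 * (0.001/3)^(1/3) = 0.3189

0.3189 AU


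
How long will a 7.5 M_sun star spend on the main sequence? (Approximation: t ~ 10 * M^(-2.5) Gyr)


t = 10 * M^(-2.5) = 10 * 7.5^(-2.5) = 0.0649

0.0649 Gyr


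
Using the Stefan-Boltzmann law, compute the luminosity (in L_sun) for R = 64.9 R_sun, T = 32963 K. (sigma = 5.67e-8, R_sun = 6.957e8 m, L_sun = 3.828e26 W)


R = 64.9 * 6.957e8 m = 4.515093e+10 m. L = 4*pi*R^2*sigma*T^4 = 4*pi*(4.515093e+10)^2 * 5.67e-8 * 32963^4 = 1.714878064e+33 W. L/L_sun = 1.714878064e+33 / 3.828e26 = 4.480e+06

4.480e+06 L_sun


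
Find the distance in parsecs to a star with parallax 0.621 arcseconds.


d = 1/p = 1/0.621 = 1.6103

1.6103 pc


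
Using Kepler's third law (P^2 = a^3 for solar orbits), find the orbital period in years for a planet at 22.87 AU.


P = a^(3/2) = 22.87^1.5 = 109.3703

109.3703 years


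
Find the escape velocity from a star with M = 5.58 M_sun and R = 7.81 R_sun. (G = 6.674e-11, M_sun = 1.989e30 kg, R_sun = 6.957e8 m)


M = 5.58 * 1.989e30 kg = 1.109862e+31 kg; R = 7.81 * 6.957e8 m = 5.433417e+09 m. v_esc = sqrt(2GM/R) = sqrt(2 * 6.674e-11 * 1.109862e+31 / 5.433417e+09) = 522162.9718

522162.9718 m/s


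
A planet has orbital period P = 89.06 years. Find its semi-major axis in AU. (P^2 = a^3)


a = P^(2/3) = 89.06^(2/3) = 19.9429

19.9429 AU


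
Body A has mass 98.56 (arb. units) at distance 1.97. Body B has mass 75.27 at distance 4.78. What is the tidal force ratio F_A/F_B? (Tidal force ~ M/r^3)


Ratio = (M1/r1^3) / (M2/r2^3) = (98.56/1.97^3) / (75.27/4.78^3) = 18.7053

18.7053


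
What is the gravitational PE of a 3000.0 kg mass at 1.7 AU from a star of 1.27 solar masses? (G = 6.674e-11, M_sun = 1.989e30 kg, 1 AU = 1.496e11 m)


M = 1.27 * 1.989e30 kg = 2.52603e+30 kg; r = 1.7 AU * 1.496e11 m/AU = 2.5432e+11 m. U = -GM*m/r = -(6.674e-11 * 2.52603e+30 * 3000.0) / 2.5432e+11 = -1.989e+12

-1.989e+12 J


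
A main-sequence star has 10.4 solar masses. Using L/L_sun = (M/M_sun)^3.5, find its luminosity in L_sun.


L/L_sun = (M/M_sun)^3.5 = 10.4^3.5 = 3627.5774

3627.5774 L_sun


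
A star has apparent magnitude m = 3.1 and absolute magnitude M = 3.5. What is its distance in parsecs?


d = 10^((m - M + 5)/5) = 10^((3.1 - 3.5 + 5)/5) = 8.3176

8.3176 pc


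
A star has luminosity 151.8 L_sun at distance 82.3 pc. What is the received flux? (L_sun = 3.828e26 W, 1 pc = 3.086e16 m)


F = L / (4*pi*d^2) = 5.811e+28 / (4*pi*(2.540e+18)^2) = 7.169e-10

7.169e-10 W/m^2


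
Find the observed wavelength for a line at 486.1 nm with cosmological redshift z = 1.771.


lam_obs = lam_emit * (1 + z) = 486.1 * (1 + 1.771) = 1346.9831

1346.9831 nm


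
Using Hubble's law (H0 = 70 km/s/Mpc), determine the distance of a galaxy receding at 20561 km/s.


d = v / H0 = 20561 / 70 = 293.7286

293.7286 Mpc


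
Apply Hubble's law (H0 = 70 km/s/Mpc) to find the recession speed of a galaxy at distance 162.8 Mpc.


v = H0 * d = 70 * 162.8 = 11396.0

11396.0 km/s


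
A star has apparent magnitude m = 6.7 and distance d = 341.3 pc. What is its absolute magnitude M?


M = m - 5*log10(d) + 5 = 6.7 - 5*log10(341.3) + 5 = -0.9657

-0.9657


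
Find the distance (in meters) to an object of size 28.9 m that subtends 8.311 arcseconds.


D = size / theta_rad, theta_rad = 8.311 * pi/(180*3600) = 4.029e-05, D = 717248.5742

717248.5742 m


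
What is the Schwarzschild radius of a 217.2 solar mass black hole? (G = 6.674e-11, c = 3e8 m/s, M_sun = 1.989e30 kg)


M = 217.2 * 1.989e30 kg = 4.320108e+32 kg. rs = 2GM/c^2 = 2 * 6.674e-11 * 4.320108e+32 / (3e8)^2 = 640720.0176

640720.0176 m


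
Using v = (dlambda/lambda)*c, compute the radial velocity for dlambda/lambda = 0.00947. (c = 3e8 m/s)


v = (dlambda/lambda) * c = 0.00947 * 3e8 = 2.841e+06

2.841e+06 m/s


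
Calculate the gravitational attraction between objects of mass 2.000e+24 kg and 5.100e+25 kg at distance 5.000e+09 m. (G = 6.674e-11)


F = G*m1*m2/r^2 = 6.674e-11 * 2.000e+24 * 5.100e+25 / (5.000e+09)^2 = 6.674e-11 * 1.020e+50 / 2.500e+19 = 2.723e+20

2.723e+20 N


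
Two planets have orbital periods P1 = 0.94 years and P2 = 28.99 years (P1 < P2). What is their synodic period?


1/P_syn = |1/P1 - 1/P2| = |1/0.94 - 1/28.99| => P_syn = 0.9715

0.9715 years


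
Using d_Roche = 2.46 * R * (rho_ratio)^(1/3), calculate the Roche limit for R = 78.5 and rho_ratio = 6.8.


d_Roche = 2.46 * 78.5 * 6.8^(1/3) = 365.8539

365.8539


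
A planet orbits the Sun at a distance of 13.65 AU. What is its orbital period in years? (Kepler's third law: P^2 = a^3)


P = a^(3/2) = 13.65^1.5 = 50.4312

50.4312 years


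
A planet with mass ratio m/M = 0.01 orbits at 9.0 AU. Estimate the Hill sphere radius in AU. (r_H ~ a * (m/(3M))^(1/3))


r_H = a * (m/3M)^(1/3) = 9.0 * (0.01/3)^(1/3) = 1.3444

1.3444 AU


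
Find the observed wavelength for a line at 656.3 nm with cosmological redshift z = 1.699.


lam_obs = lam_emit * (1 + z) = 656.3 * (1 + 1.699) = 1771.3537

1771.3537 nm


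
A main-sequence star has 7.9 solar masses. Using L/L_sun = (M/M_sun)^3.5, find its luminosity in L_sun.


L/L_sun = (M/M_sun)^3.5 = 7.9^3.5 = 1385.7817

1385.7817 L_sun


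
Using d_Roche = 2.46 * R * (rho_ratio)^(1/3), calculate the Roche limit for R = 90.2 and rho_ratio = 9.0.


d_Roche = 2.46 * 90.2 * 9.0^(1/3) = 461.554

461.554


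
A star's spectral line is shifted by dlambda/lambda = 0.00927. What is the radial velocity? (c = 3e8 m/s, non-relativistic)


v = (dlambda/lambda) * c = 0.00927 * 3e8 = 2.781e+06

2.781e+06 m/s


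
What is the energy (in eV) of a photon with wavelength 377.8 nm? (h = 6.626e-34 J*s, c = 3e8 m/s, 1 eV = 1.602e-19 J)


E = hc/lambda = 6.626e-34 * 3e8 / 3.778e-07 = 5.262e-19 J = 3.2843 eV

3.2843 eV


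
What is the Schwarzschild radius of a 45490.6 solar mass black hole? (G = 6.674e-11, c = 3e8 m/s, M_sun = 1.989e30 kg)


M = 45490.6 * 1.989e30 kg = 9.04808034e+34 kg. rs = 2GM/c^2 = 2 * 6.674e-11 * 9.04808034e+34 / (3e8)^2 = 1.342e+08

1.342e+08 m


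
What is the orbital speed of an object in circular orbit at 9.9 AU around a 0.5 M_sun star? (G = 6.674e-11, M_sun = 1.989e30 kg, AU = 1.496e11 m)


v = sqrt(GM/r) = sqrt(6.674e-11 * 9.945e+29 / 1.481e+12) = 6694.4068

6694.4068 m/s


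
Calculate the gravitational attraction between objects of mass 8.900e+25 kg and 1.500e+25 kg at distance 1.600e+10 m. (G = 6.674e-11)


F = G*m1*m2/r^2 = 6.674e-11 * 8.900e+25 * 1.500e+25 / (1.600e+10)^2 = 6.674e-11 * 1.335e+51 / 2.560e+20 = 3.480e+20

3.480e+20 N


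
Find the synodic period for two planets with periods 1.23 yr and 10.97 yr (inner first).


1/P_syn = |1/P1 - 1/P2| = |1/1.23 - 1/10.97| => P_syn = 1.3853

1.3853 years


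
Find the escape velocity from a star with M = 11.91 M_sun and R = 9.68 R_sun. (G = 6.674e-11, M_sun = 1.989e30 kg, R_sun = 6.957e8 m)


M = 11.91 * 1.989e30 kg = 2.368899e+31 kg; R = 9.68 * 6.957e8 m = 6.734376e+09 m. v_esc = sqrt(2GM/R) = sqrt(2 * 6.674e-11 * 2.368899e+31 / 6.734376e+09) = 685224.1976

685224.1976 m/s


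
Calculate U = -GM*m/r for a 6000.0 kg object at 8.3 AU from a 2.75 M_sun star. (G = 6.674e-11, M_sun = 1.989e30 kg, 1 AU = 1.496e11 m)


M = 2.75 * 1.989e30 kg = 5.46975e+30 kg; r = 8.3 AU * 1.496e11 m/AU = 1.24168e+12 m. U = -GM*m/r = -(6.674e-11 * 5.46975e+30 * 6000.0) / 1.24168e+12 = -1.764e+12

-1.764e+12 J


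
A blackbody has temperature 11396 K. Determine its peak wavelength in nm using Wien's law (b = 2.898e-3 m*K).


lam_max = b / T = 2.898e-3 / 11396 = 2.543e-07 m = 254.2998 nm

254.2998 nm


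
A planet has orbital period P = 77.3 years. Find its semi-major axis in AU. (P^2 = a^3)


a = P^(2/3) = 77.3^(2/3) = 18.1462

18.1462 AU


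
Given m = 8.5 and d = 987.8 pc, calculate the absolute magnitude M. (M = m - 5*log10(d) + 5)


M = m - 5*log10(d) + 5 = 8.5 - 5*log10(987.8) + 5 = -1.4733

-1.4733


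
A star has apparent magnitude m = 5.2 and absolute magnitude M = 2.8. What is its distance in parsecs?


d = 10^((m - M + 5)/5) = 10^((5.2 - 2.8 + 5)/5) = 30.1995

30.1995 pc


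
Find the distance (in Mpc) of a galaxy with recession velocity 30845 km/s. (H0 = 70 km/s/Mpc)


d = v / H0 = 30845 / 70 = 440.6429

440.6429 Mpc


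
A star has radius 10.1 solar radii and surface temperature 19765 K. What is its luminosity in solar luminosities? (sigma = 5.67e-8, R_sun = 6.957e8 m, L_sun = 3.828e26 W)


R = 10.1 * 6.957e8 m = 7.02657e+09 m. L = 4*pi*R^2*sigma*T^4 = 4*pi*(7.02657e+09)^2 * 5.67e-8 * 19765^4 = 5.368672994e+30 W. L/L_sun = 5.368672994e+30 / 3.828e26 = 14024.7466

14024.7466 L_sun


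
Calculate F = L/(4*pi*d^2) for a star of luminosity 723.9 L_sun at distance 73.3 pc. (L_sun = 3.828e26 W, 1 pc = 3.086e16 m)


F = L / (4*pi*d^2) = 2.771e+29 / (4*pi*(2.262e+18)^2) = 4.310e-09

4.310e-09 W/m^2


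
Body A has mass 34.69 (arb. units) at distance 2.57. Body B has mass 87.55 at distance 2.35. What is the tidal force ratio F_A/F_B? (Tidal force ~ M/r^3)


Ratio = (M1/r1^3) / (M2/r2^3) = (34.69/2.57^3) / (87.55/2.35^3) = 0.3029

0.3029


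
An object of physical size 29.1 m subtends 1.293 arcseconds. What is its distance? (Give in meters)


D = size / theta_rad, theta_rad = 1.293 * pi/(180*3600) = 6.269e-06, D = 4.642e+06

4.642e+06 m


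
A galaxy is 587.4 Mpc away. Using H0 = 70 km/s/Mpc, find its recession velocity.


v = H0 * d = 70 * 587.4 = 41118.0

41118.0 km/s


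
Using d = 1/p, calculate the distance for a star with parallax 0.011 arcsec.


d = 1/p = 1/0.011 = 90.9091

90.9091 pc


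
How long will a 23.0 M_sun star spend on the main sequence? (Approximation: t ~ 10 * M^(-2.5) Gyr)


t = 10 * M^(-2.5) = 10 * 23.0^(-2.5) = 0.0039

0.0039 Gyr


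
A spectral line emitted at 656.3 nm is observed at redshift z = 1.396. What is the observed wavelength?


lam_obs = lam_emit * (1 + z) = 656.3 * (1 + 1.396) = 1572.4948

1572.4948 nm


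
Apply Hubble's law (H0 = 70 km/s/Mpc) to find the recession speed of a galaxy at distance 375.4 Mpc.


v = H0 * d = 70 * 375.4 = 26278.0

26278.0 km/s


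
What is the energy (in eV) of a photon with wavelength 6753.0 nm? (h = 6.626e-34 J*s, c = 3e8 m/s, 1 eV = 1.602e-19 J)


E = hc/lambda = 6.626e-34 * 3e8 / 6.753e-06 = 2.944e-20 J = 0.1837 eV

0.1837 eV


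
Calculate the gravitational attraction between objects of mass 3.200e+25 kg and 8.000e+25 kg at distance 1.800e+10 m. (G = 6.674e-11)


F = G*m1*m2/r^2 = 6.674e-11 * 3.200e+25 * 8.000e+25 / (1.800e+10)^2 = 6.674e-11 * 2.560e+51 / 3.240e+20 = 5.273e+20

5.273e+20 N


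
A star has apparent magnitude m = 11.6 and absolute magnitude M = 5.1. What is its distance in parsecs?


d = 10^((m - M + 5)/5) = 10^((11.6 - 5.1 + 5)/5) = 199.5262

199.5262 pc


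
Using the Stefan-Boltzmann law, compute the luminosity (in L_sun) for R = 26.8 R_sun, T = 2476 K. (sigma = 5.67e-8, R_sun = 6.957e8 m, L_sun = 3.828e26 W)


R = 26.8 * 6.957e8 m = 1.864476e+10 m. L = 4*pi*R^2*sigma*T^4 = 4*pi*(1.864476e+10)^2 * 5.67e-8 * 2476^4 = 9.309129655e+27 W. L/L_sun = 9.309129655e+27 / 3.828e26 = 24.3185

24.3185 L_sun


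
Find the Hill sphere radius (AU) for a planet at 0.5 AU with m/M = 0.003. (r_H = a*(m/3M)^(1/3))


r_H = a * (m/3M)^(1/3) = 0.5 * (0.003/3)^(1/3) = 0.05

0.05 AU


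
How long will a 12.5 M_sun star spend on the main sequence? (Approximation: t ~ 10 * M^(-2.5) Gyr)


t = 10 * M^(-2.5) = 10 * 12.5^(-2.5) = 0.0181

0.0181 Gyr


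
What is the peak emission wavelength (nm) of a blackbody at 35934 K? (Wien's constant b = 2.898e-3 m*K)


lam_max = b / T = 2.898e-3 / 35934 = 8.065e-08 m = 80.6479 nm

80.6479 nm


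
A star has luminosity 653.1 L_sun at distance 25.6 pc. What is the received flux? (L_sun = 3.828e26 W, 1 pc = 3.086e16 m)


F = L / (4*pi*d^2) = 2.500e+29 / (4*pi*(7.900e+17)^2) = 3.188e-08

3.188e-08 W/m^2


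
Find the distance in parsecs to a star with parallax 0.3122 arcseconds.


d = 1/p = 1/0.3122 = 3.2031

3.2031 pc


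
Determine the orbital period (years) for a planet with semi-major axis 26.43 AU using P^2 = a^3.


P = a^(3/2) = 26.43^1.5 = 135.8769

135.8769 years


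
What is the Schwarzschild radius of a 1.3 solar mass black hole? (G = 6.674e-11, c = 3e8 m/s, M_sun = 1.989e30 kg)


M = 1.3 * 1.989e30 kg = 2.5857e+30 kg. rs = 2GM/c^2 = 2 * 6.674e-11 * 2.5857e+30 / (3e8)^2 = 3834.8804

3834.8804 m


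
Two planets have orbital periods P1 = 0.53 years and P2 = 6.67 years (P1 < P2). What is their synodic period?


1/P_syn = |1/P1 - 1/P2| = |1/0.53 - 1/6.67| => P_syn = 0.5757

0.5757 years


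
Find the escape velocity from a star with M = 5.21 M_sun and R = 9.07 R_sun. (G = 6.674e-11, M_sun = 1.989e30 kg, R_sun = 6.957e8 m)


M = 5.21 * 1.989e30 kg = 1.036269e+31 kg; R = 9.07 * 6.957e8 m = 6.309999e+09 m. v_esc = sqrt(2GM/R) = sqrt(2 * 6.674e-11 * 1.036269e+31 / 6.309999e+09) = 468198.1647

468198.1647 m/s


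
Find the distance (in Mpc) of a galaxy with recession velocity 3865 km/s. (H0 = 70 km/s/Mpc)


d = v / H0 = 3865 / 70 = 55.2143

55.2143 Mpc


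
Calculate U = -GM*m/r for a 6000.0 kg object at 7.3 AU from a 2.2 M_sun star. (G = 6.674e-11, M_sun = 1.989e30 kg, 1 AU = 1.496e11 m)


M = 2.2 * 1.989e30 kg = 4.3758e+30 kg; r = 7.3 AU * 1.496e11 m/AU = 1.09208e+12 m. U = -GM*m/r = -(6.674e-11 * 4.3758e+30 * 6000.0) / 1.09208e+12 = -1.605e+12

-1.605e+12 J


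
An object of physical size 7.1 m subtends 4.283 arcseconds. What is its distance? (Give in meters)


D = size / theta_rad, theta_rad = 4.283 * pi/(180*3600) = 2.076e-05, D = 341928.5838

341928.5838 m


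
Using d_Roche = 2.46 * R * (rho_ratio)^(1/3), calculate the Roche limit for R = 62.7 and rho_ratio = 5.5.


d_Roche = 2.46 * 62.7 * 5.5^(1/3) = 272.264

272.264


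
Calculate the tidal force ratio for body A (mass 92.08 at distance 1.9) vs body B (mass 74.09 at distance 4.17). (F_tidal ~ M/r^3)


Ratio = (M1/r1^3) / (M2/r2^3) = (92.08/1.9^3) / (74.09/4.17^3) = 13.1387

13.1387


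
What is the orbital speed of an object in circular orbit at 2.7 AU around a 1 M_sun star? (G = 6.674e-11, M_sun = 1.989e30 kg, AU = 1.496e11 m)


v = sqrt(GM/r) = sqrt(6.674e-11 * 1.989e+30 / 4.039e+11) = 18128.5394

18128.5394 m/s


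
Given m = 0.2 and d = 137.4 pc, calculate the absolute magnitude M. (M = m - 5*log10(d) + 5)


M = m - 5*log10(d) + 5 = 0.2 - 5*log10(137.4) + 5 = -5.4899

-5.4899


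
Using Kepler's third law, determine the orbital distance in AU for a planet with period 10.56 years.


a = P^(2/3) = 10.56^(2/3) = 4.8133

4.8133 AU


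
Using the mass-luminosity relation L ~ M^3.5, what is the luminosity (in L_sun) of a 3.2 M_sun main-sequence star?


L/L_sun = (M/M_sun)^3.5 = 3.2^3.5 = 58.6172

58.6172 L_sun


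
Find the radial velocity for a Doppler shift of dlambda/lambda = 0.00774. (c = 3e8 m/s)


v = (dlambda/lambda) * c = 0.00774 * 3e8 = 2.322e+06

2.322e+06 m/s


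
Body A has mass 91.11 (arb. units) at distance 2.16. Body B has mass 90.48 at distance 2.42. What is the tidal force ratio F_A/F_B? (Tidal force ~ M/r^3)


Ratio = (M1/r1^3) / (M2/r2^3) = (91.11/2.16^3) / (90.48/2.42^3) = 1.4161

1.4161


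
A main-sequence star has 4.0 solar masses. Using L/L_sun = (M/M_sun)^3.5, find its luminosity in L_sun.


L/L_sun = (M/M_sun)^3.5 = 4.0^3.5 = 128.0

128.0 L_sun


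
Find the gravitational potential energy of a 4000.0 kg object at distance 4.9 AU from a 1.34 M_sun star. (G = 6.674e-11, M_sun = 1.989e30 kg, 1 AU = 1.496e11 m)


M = 1.34 * 1.989e30 kg = 2.66526e+30 kg; r = 4.9 AU * 1.496e11 m/AU = 7.3304e+11 m. U = -GM*m/r = -(6.674e-11 * 2.66526e+30 * 4000.0) / 7.3304e+11 = -9.706e+11

-9.706e+11 J


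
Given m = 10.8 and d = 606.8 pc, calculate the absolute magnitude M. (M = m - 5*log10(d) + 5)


M = m - 5*log10(d) + 5 = 10.8 - 5*log10(606.8) + 5 = 1.8848

1.8848


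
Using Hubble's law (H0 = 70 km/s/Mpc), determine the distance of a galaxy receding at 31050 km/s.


d = v / H0 = 31050 / 70 = 443.5714

443.5714 Mpc


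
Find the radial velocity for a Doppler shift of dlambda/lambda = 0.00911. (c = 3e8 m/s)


v = (dlambda/lambda) * c = 0.00911 * 3e8 = 2.733e+06

2.733e+06 m/s


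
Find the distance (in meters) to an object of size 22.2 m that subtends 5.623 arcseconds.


D = size / theta_rad, theta_rad = 5.623 * pi/(180*3600) = 2.726e-05, D = 814347.9813

814347.9813 m


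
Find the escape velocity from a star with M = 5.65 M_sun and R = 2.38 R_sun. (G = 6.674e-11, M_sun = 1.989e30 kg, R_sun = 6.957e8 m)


M = 5.65 * 1.989e30 kg = 1.123785e+31 kg; R = 2.38 * 6.957e8 m = 1.655766e+09 m. v_esc = sqrt(2GM/R) = sqrt(2 * 6.674e-11 * 1.123785e+31 / 1.655766e+09) = 951809.9363

951809.9363 m/s


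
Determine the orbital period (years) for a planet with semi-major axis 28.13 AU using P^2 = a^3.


P = a^(3/2) = 28.13^1.5 = 149.1951

149.1951 years


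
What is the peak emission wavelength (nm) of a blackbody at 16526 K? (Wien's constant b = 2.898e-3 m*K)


lam_max = b / T = 2.898e-3 / 16526 = 1.754e-07 m = 175.36 nm

175.36 nm


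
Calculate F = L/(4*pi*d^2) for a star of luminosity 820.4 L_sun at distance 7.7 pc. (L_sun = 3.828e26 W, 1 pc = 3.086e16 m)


F = L / (4*pi*d^2) = 3.140e+29 / (4*pi*(2.376e+17)^2) = 4.426e-07

4.426e-07 W/m^2


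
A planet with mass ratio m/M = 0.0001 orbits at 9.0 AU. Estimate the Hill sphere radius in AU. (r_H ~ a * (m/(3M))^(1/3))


r_H = a * (m/3M)^(1/3) = 9.0 * (0.0001/3)^(1/3) = 0.2896

0.2896 AU


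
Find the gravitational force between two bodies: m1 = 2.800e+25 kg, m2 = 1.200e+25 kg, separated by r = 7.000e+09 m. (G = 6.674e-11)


F = G*m1*m2/r^2 = 6.674e-11 * 2.800e+25 * 1.200e+25 / (7.000e+09)^2 = 6.674e-11 * 3.360e+50 / 4.900e+19 = 4.576e+20

4.576e+20 N


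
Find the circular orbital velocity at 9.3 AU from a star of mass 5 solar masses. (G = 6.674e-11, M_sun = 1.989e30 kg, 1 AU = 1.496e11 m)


v = sqrt(GM/r) = sqrt(6.674e-11 * 9.945e+30 / 1.391e+12) = 21841.7898

21841.7898 m/s


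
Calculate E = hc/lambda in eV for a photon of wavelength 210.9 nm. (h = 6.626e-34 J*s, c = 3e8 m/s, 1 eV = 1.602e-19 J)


E = hc/lambda = 6.626e-34 * 3e8 / 2.109e-07 = 9.425e-19 J = 5.8835 eV

5.8835 eV


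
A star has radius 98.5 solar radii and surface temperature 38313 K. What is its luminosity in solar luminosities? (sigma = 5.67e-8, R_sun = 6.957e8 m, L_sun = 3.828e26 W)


R = 98.5 * 6.957e8 m = 6.852645e+10 m. L = 4*pi*R^2*sigma*T^4 = 4*pi*(6.852645e+10)^2 * 5.67e-8 * 38313^4 = 7.209315454e+33 W. L/L_sun = 7.209315454e+33 / 3.828e26 = 1.883e+07

1.883e+07 L_sun


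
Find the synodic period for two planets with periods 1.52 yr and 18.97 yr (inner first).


1/P_syn = |1/P1 - 1/P2| = |1/1.52 - 1/18.97| => P_syn = 1.6524

1.6524 years


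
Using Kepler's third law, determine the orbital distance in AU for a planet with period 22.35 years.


a = P^(2/3) = 22.35^(2/3) = 7.9345

7.9345 AU


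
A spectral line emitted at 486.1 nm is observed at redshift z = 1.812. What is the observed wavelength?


lam_obs = lam_emit * (1 + z) = 486.1 * (1 + 1.812) = 1366.9132

1366.9132 nm


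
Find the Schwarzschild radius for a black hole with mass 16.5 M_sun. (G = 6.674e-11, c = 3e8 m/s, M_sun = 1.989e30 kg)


M = 16.5 * 1.989e30 kg = 3.28185e+31 kg. rs = 2GM/c^2 = 2 * 6.674e-11 * 3.28185e+31 / (3e8)^2 = 48673.482

48673.482 m


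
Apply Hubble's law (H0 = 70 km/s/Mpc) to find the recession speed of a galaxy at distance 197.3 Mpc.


v = H0 * d = 70 * 197.3 = 13811.0

13811.0 km/s


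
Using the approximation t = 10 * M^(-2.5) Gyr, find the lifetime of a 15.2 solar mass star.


t = 10 * M^(-2.5) = 10 * 15.2^(-2.5) = 0.0111

0.0111 Gyr


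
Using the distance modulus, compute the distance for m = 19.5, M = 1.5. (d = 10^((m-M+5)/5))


d = 10^((m - M + 5)/5) = 10^((19.5 - 1.5 + 5)/5) = 39810.7171

39810.7171 pc


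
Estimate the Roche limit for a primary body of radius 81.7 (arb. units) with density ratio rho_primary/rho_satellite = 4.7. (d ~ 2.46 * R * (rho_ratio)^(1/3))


d_Roche = 2.46 * 81.7 * 4.7^(1/3) = 336.6587

336.6587


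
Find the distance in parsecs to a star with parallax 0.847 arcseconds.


d = 1/p = 1/0.847 = 1.1806

1.1806 pc


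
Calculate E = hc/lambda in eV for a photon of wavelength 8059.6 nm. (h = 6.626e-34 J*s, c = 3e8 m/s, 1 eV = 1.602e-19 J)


E = hc/lambda = 6.626e-34 * 3e8 / 8.060e-06 = 2.466e-20 J = 0.154 eV

0.154 eV


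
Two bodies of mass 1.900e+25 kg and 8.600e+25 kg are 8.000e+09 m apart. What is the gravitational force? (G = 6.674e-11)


F = G*m1*m2/r^2 = 6.674e-11 * 1.900e+25 * 8.600e+25 / (8.000e+09)^2 = 6.674e-11 * 1.634e+51 / 6.400e+19 = 1.704e+21

1.704e+21 N


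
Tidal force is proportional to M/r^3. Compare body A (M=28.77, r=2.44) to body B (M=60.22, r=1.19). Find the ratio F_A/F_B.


Ratio = (M1/r1^3) / (M2/r2^3) = (28.77/2.44^3) / (60.22/1.19^3) = 0.0554

0.0554


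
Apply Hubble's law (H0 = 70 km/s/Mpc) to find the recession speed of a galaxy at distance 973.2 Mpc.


v = H0 * d = 70 * 973.2 = 68124.0

68124.0 km/s


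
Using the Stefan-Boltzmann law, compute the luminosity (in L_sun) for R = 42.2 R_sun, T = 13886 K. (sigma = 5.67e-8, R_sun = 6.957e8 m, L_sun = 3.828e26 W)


R = 42.2 * 6.957e8 m = 2.935854e+10 m. L = 4*pi*R^2*sigma*T^4 = 4*pi*(2.935854e+10)^2 * 5.67e-8 * 13886^4 = 2.283339424e+31 W. L/L_sun = 2.283339424e+31 / 3.828e26 = 59648.3653

59648.3653 L_sun
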